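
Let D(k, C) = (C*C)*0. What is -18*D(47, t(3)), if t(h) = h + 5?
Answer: 0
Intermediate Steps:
t(h) = 5 + h
D(k, C) = 0 (D(k, C) = C²*0 = 0)
-18*D(47, t(3)) = -18*0 = 0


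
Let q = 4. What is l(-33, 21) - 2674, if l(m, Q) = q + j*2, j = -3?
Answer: -2676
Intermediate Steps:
l(m, Q) = -2 (l(m, Q) = 4 - 3*2 = 4 - 6 = -2)
l(-33, 21) - 2674 = -2 - 2674 = -2676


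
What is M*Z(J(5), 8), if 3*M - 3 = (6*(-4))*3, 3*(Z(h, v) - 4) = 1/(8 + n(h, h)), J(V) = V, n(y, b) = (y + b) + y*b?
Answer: -11891/129 ≈ -92.178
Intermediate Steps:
n(y, b) = b + y + b*y (n(y, b) = (b + y) + b*y = b + y + b*y)
Z(h, v) = 4 + 1/(3*(8 + h**2 + 2*h)) (Z(h, v) = 4 + 1/(3*(8 + (h + h + h*h))) = 4 + 1/(3*(8 + (h + h + h**2))) = 4 + 1/(3*(8 + (h**2 + 2*h))) = 4 + 1/(3*(8 + h**2 + 2*h)))
M = -23 (M = 1 + ((6*(-4))*3)/3 = 1 + (-24*3)/3 = 1 + (1/3)*(-72) = 1 - 24 = -23)
M*Z(J(5), 8) = -23*(97 + 12*5**2 + 24*5)/(3*(8 + 5**2 + 2*5)) = -23*(97 + 12*25 + 120)/(3*(8 + 25 + 10)) = -23*(97 + 300 + 120)/(3*43) = -23*517/(3*43) = -23*517/129 = -11891/129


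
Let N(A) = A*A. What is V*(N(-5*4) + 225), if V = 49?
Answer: 30625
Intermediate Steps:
N(A) = A²
V*(N(-5*4) + 225) = 49*((-5*4)² + 225) = 49*((-20)² + 225) = 49*(400 + 225) = 49*625 = 30625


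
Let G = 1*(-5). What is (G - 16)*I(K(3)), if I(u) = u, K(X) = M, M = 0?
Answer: 0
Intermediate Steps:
K(X) = 0
G = -5
(G - 16)*I(K(3)) = (-5 - 16)*0 = -21*0 = 0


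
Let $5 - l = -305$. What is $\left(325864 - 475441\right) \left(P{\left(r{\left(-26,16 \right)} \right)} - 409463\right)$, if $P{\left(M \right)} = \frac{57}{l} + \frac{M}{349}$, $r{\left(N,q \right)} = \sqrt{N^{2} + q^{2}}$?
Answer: $\frac{18986328090921}{310} - \frac{299154 \sqrt{233}}{349} \approx 6.1246 \cdot 10^{10}$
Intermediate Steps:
$l = 310$ ($l = 5 - -305 = 5 + 305 = 310$)
$P{\left(M \right)} = \frac{57}{310} + \frac{M}{349}$
$\left(325864 - 475441\right) \left(P{\left(r{\left(-26,16 \right)} \right)} - 409463\right) = \left(325864 - 475441\right) \left(\left(\frac{57}{310} + \frac{\sqrt{\left(-26\right)^{2} + 16^{2}}}{349}\right) - 409463\right) = - 149577 \left(\left(\frac{57}{310} + \frac{\sqrt{676 + 256}}{349}\right) - 409463\right) = - 149577 \left(\left(\frac{57}{310} + \frac{\sqrt{932}}{349}\right) - 409463\right) = - 149577 \left(\left(\frac{57}{310} + \frac{2 \sqrt{233}}{349}\right) - 409463\right) = - 149577 \left(- \frac{126933473}{310} + \frac{2 \sqrt{233}}{349}\right) = \frac{18986328090921}{310} - \frac{299154 \sqrt{233}}{349}$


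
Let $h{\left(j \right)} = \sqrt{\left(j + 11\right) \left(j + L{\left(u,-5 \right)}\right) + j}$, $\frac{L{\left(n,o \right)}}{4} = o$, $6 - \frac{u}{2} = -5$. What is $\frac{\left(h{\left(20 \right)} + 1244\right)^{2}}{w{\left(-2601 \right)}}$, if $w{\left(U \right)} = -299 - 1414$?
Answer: $- \frac{515852}{571} - \frac{4976 \sqrt{5}}{1713} \approx -909.91$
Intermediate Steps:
$w{\left(U \right)} = -1713$ ($w{\left(U \right)} = -299 - 1414 = -1713$)
$u = 22$ ($u = 12 - -10 = 12 + 10 = 22$)
$L{\left(n,o \right)} = 4 o$
$h{\left(j \right)} = \sqrt{j + \left(-20 + j\right) \left(11 + j\right)}$ ($h{\left(j \right)} = \sqrt{\left(j + 11\right) \left(j + 4 \left(-5\right)\right) + j} = \sqrt{\left(11 + j\right) \left(j - 20\right) + j} = \sqrt{\left(11 + j\right) \left(-20 + j\right) + j} = \sqrt{\left(-20 + j\right) \left(11 + j\right) + j} = \sqrt{j + \left(-20 + j\right) \left(11 + j\right)}$)
$\frac{\left(h{\left(20 \right)} + 1244\right)^{2}}{w{\left(-2601 \right)}} = \frac{\left(\sqrt{-220 + 20^{2} - 160} + 1244\right)^{2}}{-1713} = \left(\sqrt{-220 + 400 - 160} + 1244\right)^{2} \left(- \frac{1}{1713}\right) = \left(\sqrt{20} + 1244\right)^{2} \left(- \frac{1}{1713}\right) = \left(2 \sqrt{5} + 1244\right)^{2} \left(- \frac{1}{1713}\right) = \left(1244 + 2 \sqrt{5}\right)^{2} \left(- \frac{1}{1713}\right) = - \frac{\left(1244 + 2 \sqrt{5}\right)^{2}}{1713}$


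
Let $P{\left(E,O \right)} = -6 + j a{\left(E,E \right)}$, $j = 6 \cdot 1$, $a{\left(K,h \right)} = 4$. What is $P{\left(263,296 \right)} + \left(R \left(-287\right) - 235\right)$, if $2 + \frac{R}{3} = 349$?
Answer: $-298984$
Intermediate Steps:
$R = 1041$ ($R = -6 + 3 \cdot 349 = -6 + 1047 = 1041$)
$j = 6$
$P{\left(E,O \right)} = 18$ ($P{\left(E,O \right)} = -6 + 6 \cdot 4 = -6 + 24 = 18$)
$P{\left(263,296 \right)} + \left(R \left(-287\right) - 235\right) = 18 + \left(1041 \left(-287\right) - 235\right) = 18 - 299002 = -298984$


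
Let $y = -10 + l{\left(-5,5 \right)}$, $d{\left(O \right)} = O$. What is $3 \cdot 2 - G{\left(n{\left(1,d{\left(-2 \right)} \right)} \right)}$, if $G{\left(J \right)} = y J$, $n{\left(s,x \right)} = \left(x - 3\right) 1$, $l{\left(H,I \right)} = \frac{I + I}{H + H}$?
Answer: $-49$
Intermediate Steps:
$l{\left(H,I \right)} = \frac{I}{H}$ ($l{\left(H,I \right)} = \frac{2 I}{2 H} = 2 I \frac{1}{2 H} = \frac{I}{H}$)
$y = -11$ ($y = -10 + \frac{5}{-5} = -10 + 5 \left(- \frac{1}{5}\right) = -10 - 1 = -11$)
$n{\left(s,x \right)} = -3 + x$ ($n{\left(s,x \right)} = \left(-3 + x\right) 1 = -3 + x$)
$G{\left(J \right)} = - 11 J$
$3 \cdot 2 - G{\left(n{\left(1,d{\left(-2 \right)} \right)} \right)} = 3 \cdot 2 - - 11 \left(-3 - 2\right) = 6 - \left(-11\right) \left(-5\right) = 6 - 55 = -49$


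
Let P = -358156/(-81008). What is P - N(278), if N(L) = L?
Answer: -5540517/20252 ≈ -273.58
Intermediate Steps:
P = 89539/20252 (P = -358156*(-1/81008) = 89539/20252 ≈ 4.4212)
P - N(278) = 89539/20252 - 1*278 = 89539/20252 - 278 = -5540517/20252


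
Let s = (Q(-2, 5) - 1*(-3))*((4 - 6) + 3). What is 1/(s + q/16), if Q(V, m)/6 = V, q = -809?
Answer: -16/953 ≈ -0.016789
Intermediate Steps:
Q(V, m) = 6*V
s = -9 (s = (6*(-2) - 1*(-3))*((4 - 6) + 3) = (-12 + 3)*(-2 + 3) = -9*1 = -9)
1/(s + q/16) = 1/(-9 - 809/16) = 1/(-953/16) = -16/953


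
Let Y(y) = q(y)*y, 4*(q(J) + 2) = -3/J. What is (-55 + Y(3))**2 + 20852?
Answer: 394641/16 ≈ 24665.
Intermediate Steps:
q(J) = -2 - 3/(4*J) (q(J) = -2 + (-3/J)/4 = -2 - 3/(4*J))
Y(y) = y*(-2 - 3/(4*y)) (Y(y) = (-2 - 3/(4*y))*y = y*(-2 - 3/(4*y)))
(-55 + Y(3))**2 + 20852 = (-55 + (-3/4 - 2*3))**2 + 20852 = (-55 + (-3/4 - 6))**2 + 20852 = (-55 - 27/4)**2 + 20852 = (-247/4)**2 + 20852 = 61009/16 + 20852 = 394641/16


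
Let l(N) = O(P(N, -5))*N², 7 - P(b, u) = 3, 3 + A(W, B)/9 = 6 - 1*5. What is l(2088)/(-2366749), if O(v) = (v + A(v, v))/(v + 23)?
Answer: 322944/338107 ≈ 0.95515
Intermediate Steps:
A(W, B) = -18 (A(W, B) = -27 + 9*(6 - 1*5) = -27 + 9*(6 - 5) = -27 + 9*1 = -27 + 9 = -18)
P(b, u) = 4 (P(b, u) = 7 - 1*3 = 7 - 3 = 4)
O(v) = (-18 + v)/(23 + v) (O(v) = (v - 18)/(v + 23) = (-18 + v)/(23 + v))
l(N) = -14*N²/27 (l(N) = ((-18 + 4)/(23 + 4))*N² = (-14/27)*N² = ((1/27)*(-14))*N² = -14*N²/27)
l(2088)/(-2366749) = -14/27*2088²/(-2366749) = -14/27*4359744*(-1/2366749) = -2260608*(-1/2366749) = 322944/338107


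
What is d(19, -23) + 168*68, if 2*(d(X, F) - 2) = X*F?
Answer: 22415/2 ≈ 11208.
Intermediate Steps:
d(X, F) = 2 + F*X/2 (d(X, F) = 2 + (X*F)/2 = 2 + (F*X)/2 = 2 + F*X/2)
d(19, -23) + 168*68 = (2 + (½)*(-23)*19) + 168*68 = (2 - 437/2) + 11424 = -433/2 + 11424 = 22415/2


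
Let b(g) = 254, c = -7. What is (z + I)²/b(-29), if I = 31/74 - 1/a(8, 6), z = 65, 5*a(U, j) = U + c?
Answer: 19989841/1390904 ≈ 14.372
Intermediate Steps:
a(U, j) = -7/5 + U/5 (a(U, j) = (U - 7)/5 = (-7 + U)/5 = -7/5 + U/5)
I = -339/74 (I = 31/74 - 1/(-7/5 + (⅕)*8) = 31*(1/74) - 1/(-7/5 + 8/5) = 31/74 - 1/⅕ = 31/74 - 1*5 = 31/74 - 5 = -339/74 ≈ -4.5811)
(z + I)²/b(-29) = (65 - 339/74)²/254 = (4471/74)²*(1/254) = (19989841/5476)*(1/254) = 19989841/1390904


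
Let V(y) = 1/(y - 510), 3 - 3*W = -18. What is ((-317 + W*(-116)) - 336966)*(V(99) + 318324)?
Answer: -44233362054485/411 ≈ -1.0762e+11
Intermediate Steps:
W = 7 (W = 1 - ⅓*(-18) = 1 + 6 = 7)
V(y) = 1/(-510 + y)
((-317 + W*(-116)) - 336966)*(V(99) + 318324) = ((-317 + 7*(-116)) - 336966)*(1/(-510 + 99) + 318324) = ((-317 - 812) - 336966)*(1/(-411) + 318324) = (-1129 - 336966)*(-1/411 + 318324) = -338095*130831163/411 = -44233362054485/411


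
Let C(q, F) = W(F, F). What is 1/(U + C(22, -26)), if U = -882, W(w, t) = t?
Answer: -1/908 ≈ -0.0011013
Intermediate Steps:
C(q, F) = F
1/(U + C(22, -26)) = 1/(-882 - 26) = 1/(-908) = -1/908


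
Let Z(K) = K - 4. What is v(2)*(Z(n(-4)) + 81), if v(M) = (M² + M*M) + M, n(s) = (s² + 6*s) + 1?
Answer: 700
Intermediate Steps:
n(s) = 1 + s² + 6*s
v(M) = M + 2*M² (v(M) = (M² + M²) + M = 2*M² + M = M + 2*M²)
Z(K) = -4 + K
v(2)*(Z(n(-4)) + 81) = (2*(1 + 2*2))*((-4 + (1 + (-4)² + 6*(-4))) + 81) = (2*(1 + 4))*((-4 + (1 + 16 - 24)) + 81) = (2*5)*((-4 - 7) + 81) = 10*(-11 + 81) = 10*70 = 700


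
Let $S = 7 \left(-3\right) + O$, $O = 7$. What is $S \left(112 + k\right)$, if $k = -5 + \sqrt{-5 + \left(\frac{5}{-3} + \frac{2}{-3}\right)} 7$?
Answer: $-1498 - \frac{98 i \sqrt{66}}{3} \approx -1498.0 - 265.39 i$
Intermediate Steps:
$S = -14$ ($S = 7 \left(-3\right) + 7 = -21 + 7 = -14$)
$k = -5 + \frac{7 i \sqrt{66}}{3}$ ($k = -5 + \sqrt{-5 + \left(5 \left(- \frac{1}{3}\right) + 2 \left(- \frac{1}{3}\right)\right)} 7 = -5 + \sqrt{-5 - \frac{7}{3}} \cdot 7 = -5 + \sqrt{- \frac{22}{3}} \cdot 7 = -5 + \frac{i \sqrt{66}}{3} \cdot 7 = -5 + \frac{7 i \sqrt{66}}{3} \approx -5.0 + 18.956 i$)
$S \left(112 + k\right) = - 14 \left(112 - \left(5 - \frac{7 i \sqrt{66}}{3}\right)\right) = - 14 \left(107 + \frac{7 i \sqrt{66}}{3}\right) = -1498 - \frac{98 i \sqrt{66}}{3}$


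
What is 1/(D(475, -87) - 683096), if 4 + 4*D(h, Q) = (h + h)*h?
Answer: -2/1140569 ≈ -1.7535e-6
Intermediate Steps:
D(h, Q) = -1 + h²/2 (D(h, Q) = -1 + ((h + h)*h)/4 = -1 + ((2*h)*h)/4 = -1 + (2*h²)/4 = -1 + h²/2)
1/(D(475, -87) - 683096) = 1/((-1 + (½)*475²) - 683096) = 1/((-1 + (½)*225625) - 683096) = 1/((-1 + 225625/2) - 683096) = 1/(225623/2 - 683096) = 1/(-1140569/2) = -2/1140569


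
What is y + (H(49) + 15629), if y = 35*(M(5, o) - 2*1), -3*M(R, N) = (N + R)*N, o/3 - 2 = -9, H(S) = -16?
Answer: 11623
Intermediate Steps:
o = -21 (o = 6 + 3*(-9) = 6 - 27 = -21)
M(R, N) = -N*(N + R)/3 (M(R, N) = -(N + R)*N/3 = -N*(N + R)/3)
y = -3990 (y = 35*(-⅓*(-21)*(-21 + 5) - 2*1) = 35*(-⅓*(-21)*(-16) - 2) = 35*(-112 - 2) = 35*(-114) = -3990)
y + (H(49) + 15629) = -3990 + (-16 + 15629) = -3990 + 15613 = 11623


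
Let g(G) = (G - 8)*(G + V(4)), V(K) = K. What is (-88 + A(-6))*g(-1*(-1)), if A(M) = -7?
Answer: 3325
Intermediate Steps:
g(G) = (-8 + G)*(4 + G) (g(G) = (G - 8)*(G + 4) = (-8 + G)*(4 + G))
(-88 + A(-6))*g(-1*(-1)) = (-88 - 7)*(-32 + (-1*(-1))² - (-4)*(-1)) = -95*(-32 + 1² - 4*1) = -95*(-32 + 1 - 4) = -95*(-35) = 3325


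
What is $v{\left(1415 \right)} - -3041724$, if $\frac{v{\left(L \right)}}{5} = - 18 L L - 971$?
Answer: $-177163381$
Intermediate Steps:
$v{\left(L \right)} = -4855 - 90 L^{2}$ ($v{\left(L \right)} = 5 \left(- 18 L L - 971\right) = 5 \left(- 18 L^{2} - 971\right) = 5 \left(-971 - 18 L^{2}\right) = -4855 - 90 L^{2}$)
$v{\left(1415 \right)} - -3041724 = \left(-4855 - 90 \cdot 1415^{2}\right) - -3041724 = \left(-4855 - 180200250\right) + 3041724 = -180205105 + 3041724 = -177163381$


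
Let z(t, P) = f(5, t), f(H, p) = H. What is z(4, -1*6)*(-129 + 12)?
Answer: -585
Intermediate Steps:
z(t, P) = 5
z(4, -1*6)*(-129 + 12) = 5*(-129 + 12) = 5*(-117) = -585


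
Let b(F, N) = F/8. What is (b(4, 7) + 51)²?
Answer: 10609/4 ≈ 2652.3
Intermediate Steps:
b(F, N) = F/8 (b(F, N) = F*(⅛) = F/8)
(b(4, 7) + 51)² = ((⅛)*4 + 51)² = (½ + 51)² = (103/2)² = 10609/4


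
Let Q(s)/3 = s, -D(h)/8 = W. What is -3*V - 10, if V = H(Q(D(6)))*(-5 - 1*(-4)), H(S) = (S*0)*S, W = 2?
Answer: -10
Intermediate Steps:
D(h) = -16 (D(h) = -8*2 = -16)
Q(s) = 3*s
H(S) = 0 (H(S) = 0*S = 0)
V = 0 (V = 0*(-5 - 1*(-4)) = 0*(-5 + 4) = 0*(-1) = 0)
-3*V - 10 = -3*0 - 10 = 0 - 10 = -10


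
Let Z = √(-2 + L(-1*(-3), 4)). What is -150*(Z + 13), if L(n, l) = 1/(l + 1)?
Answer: -1950 - 90*I*√5 ≈ -1950.0 - 201.25*I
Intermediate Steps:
L(n, l) = 1/(1 + l)
Z = 3*I*√5/5 (Z = √(-2 + 1/(1 + 4)) = √(-2 + 1/5) = √(-2 + ⅕) = √(-9/5) = 3*I*√5/5 ≈ 1.3416*I)
-150*(Z + 13) = -150*(3*I*√5/5 + 13) = -150*(13 + 3*I*√5/5) = -1950 - 90*I*√5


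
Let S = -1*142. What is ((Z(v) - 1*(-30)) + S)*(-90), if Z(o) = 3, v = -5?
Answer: 9810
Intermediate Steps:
S = -142
((Z(v) - 1*(-30)) + S)*(-90) = ((3 - 1*(-30)) - 142)*(-90) = ((3 + 30) - 142)*(-90) = (33 - 142)*(-90) = -109*(-90) = 9810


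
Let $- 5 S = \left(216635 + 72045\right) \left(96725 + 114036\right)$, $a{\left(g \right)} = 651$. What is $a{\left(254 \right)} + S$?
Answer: $-12168496445$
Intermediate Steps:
$S = -12168497096$ ($S = - \frac{\left(216635 + 72045\right) \left(96725 + 114036\right)}{5} = - \frac{288680 \cdot 210761}{5} = \left(- \frac{1}{5}\right) 60842485480 = -12168497096$)
$a{\left(254 \right)} + S = 651 - 12168497096 = -12168496445$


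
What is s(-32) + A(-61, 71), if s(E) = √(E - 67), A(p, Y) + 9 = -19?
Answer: -28 + 3*I*√11 ≈ -28.0 + 9.9499*I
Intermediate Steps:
A(p, Y) = -28 (A(p, Y) = -9 - 19 = -28)
s(E) = √(-67 + E)
s(-32) + A(-61, 71) = √(-67 - 32) - 28 = √(-99) - 28 = 3*I*√11 - 28 = -28 + 3*I*√11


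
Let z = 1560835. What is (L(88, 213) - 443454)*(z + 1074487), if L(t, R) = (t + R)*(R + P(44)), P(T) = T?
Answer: -964783478234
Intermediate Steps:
L(t, R) = (44 + R)*(R + t) (L(t, R) = (t + R)*(R + 44) = (R + t)*(44 + R) = (44 + R)*(R + t))
(L(88, 213) - 443454)*(z + 1074487) = ((213² + 44*213 + 44*88 + 213*88) - 443454)*(1560835 + 1074487) = ((45369 + 9372 + 3872 + 18744) - 443454)*2635322 = (77357 - 443454)*2635322 = -366097*2635322 = -964783478234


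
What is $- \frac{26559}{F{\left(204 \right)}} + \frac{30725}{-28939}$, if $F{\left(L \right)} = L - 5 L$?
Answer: $\frac{247839767}{7871408} \approx 31.486$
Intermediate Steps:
$F{\left(L \right)} = - 4 L$
$- \frac{26559}{F{\left(204 \right)}} + \frac{30725}{-28939} = - \frac{26559}{\left(-4\right) 204} + \frac{30725}{-28939} = - \frac{26559}{-816} + 30725 \left(- \frac{1}{28939}\right) = \left(-26559\right) \left(- \frac{1}{816}\right) - \frac{30725}{28939} = \frac{8853}{272} - \frac{30725}{28939} = \frac{247839767}{7871408}$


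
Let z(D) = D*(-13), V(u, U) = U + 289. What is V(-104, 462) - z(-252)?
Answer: -2525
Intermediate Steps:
V(u, U) = 289 + U
z(D) = -13*D
V(-104, 462) - z(-252) = (289 + 462) - (-13)*(-252) = 751 - 1*3276 = 751 - 3276 = -2525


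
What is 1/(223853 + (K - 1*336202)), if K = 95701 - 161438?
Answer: -1/178086 ≈ -5.6153e-6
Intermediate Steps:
K = -65737
1/(223853 + (K - 1*336202)) = 1/(223853 + (-65737 - 1*336202)) = 1/(223853 + (-65737 - 336202)) = 1/(223853 - 401939) = 1/(-178086) = -1/178086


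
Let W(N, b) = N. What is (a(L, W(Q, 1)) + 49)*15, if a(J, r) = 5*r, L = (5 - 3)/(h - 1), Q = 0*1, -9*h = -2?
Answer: 735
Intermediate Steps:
h = 2/9 (h = -⅑*(-2) = 2/9 ≈ 0.22222)
Q = 0
L = -18/7 (L = (5 - 3)/(2/9 - 1) = 2/(-7/9) = 2*(-9/7) = -18/7 ≈ -2.5714)
(a(L, W(Q, 1)) + 49)*15 = (5*0 + 49)*15 = (0 + 49)*15 = 49*15 = 735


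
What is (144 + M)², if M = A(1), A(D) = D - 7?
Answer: 19044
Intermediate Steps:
A(D) = -7 + D
M = -6 (M = -7 + 1 = -6)
(144 + M)² = (144 - 6)² = 138² = 19044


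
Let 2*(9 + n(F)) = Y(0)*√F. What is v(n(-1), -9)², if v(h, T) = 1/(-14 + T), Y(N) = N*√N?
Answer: 1/529 ≈ 0.0018904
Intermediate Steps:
Y(N) = N^(3/2)
n(F) = -9 (n(F) = -9 + (0^(3/2)*√F)/2 = -9 + (0*√F)/2 = -9 + (½)*0 = -9 + 0 = -9)
v(n(-1), -9)² = (1/(-14 - 9))² = (1/(-23))² = (-1/23)² = 1/529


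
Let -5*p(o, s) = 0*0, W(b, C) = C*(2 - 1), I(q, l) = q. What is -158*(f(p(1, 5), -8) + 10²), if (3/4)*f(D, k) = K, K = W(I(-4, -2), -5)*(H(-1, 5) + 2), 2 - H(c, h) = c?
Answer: -31600/3 ≈ -10533.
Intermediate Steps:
H(c, h) = 2 - c
W(b, C) = C (W(b, C) = C*1 = C)
p(o, s) = 0 (p(o, s) = -0*0 = -⅕*0 = 0)
K = -25 (K = -5*((2 - 1*(-1)) + 2) = -5*((2 + 1) + 2) = -5*(3 + 2) = -5*5 = -25)
f(D, k) = -100/3 (f(D, k) = (4/3)*(-25) = -100/3)
-158*(f(p(1, 5), -8) + 10²) = -158*(-100/3 + 10²) = -158*(-100/3 + 100) = -158*200/3 = -31600/3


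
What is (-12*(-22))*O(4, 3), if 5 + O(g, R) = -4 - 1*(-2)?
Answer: -1848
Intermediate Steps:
O(g, R) = -7 (O(g, R) = -5 + (-4 - 1*(-2)) = -5 + (-4 + 2) = -5 - 2 = -7)
(-12*(-22))*O(4, 3) = -12*(-22)*(-7) = 264*(-7) = -1848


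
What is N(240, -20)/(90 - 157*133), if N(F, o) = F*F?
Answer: -57600/20791 ≈ -2.7704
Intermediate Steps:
N(F, o) = F²
N(240, -20)/(90 - 157*133) = 240²/(90 - 157*133) = 57600/(90 - 20881) = 57600/(-20791) = 57600*(-1/20791) = -57600/20791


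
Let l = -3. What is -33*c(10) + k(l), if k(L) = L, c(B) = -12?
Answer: 393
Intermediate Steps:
-33*c(10) + k(l) = -33*(-12) - 3 = 396 - 3 = 393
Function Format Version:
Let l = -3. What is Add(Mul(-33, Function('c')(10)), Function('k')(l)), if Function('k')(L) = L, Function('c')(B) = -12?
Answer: 393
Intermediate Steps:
Add(Mul(-33, Function('c')(10)), Function('k')(l)) = Add(Mul(-33, -12), -3) = Add(396, -3) = 393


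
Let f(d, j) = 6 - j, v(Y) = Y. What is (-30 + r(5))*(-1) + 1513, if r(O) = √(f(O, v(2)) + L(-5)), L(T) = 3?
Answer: 1543 - √7 ≈ 1540.4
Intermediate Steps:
r(O) = √7 (r(O) = √((6 - 1*2) + 3) = √((6 - 2) + 3) = √(4 + 3) = √7)
(-30 + r(5))*(-1) + 1513 = (-30 + √7)*(-1) + 1513 = (30 - √7) + 1513 = 1543 - √7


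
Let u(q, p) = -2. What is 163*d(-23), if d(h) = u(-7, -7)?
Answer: -326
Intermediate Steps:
d(h) = -2
163*d(-23) = 163*(-2) = -326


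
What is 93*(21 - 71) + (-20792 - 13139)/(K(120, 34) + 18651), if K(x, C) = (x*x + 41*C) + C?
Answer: -160361281/34479 ≈ -4651.0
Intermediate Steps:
K(x, C) = x² + 42*C (K(x, C) = (x² + 41*C) + C = x² + 42*C)
93*(21 - 71) + (-20792 - 13139)/(K(120, 34) + 18651) = 93*(21 - 71) + (-20792 - 13139)/((120² + 42*34) + 18651) = 93*(-50) - 33931/((14400 + 1428) + 18651) = -4650 - 33931/(15828 + 18651) = -4650 - 33931/34479 = -160361281/34479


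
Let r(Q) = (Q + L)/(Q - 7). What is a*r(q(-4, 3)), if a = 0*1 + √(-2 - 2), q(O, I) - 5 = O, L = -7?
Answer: 2*I ≈ 2.0*I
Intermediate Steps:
q(O, I) = 5 + O
a = 2*I (a = 0 + √(-4) = 0 + 2*I = 2*I ≈ 2.0*I)
r(Q) = 1 (r(Q) = (Q - 7)/(Q - 7) = (-7 + Q)/(-7 + Q) = 1)
a*r(q(-4, 3)) = (2*I)*1 = 2*I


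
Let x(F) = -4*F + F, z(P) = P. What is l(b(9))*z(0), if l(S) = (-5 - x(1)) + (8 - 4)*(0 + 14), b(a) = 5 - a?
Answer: 0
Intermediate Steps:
x(F) = -3*F
l(S) = 54 (l(S) = (-5 - (-3)) + (8 - 4)*(0 + 14) = (-5 - 1*(-3)) + 4*14 = (-5 + 3) + 56 = -2 + 56 = 54)
l(b(9))*z(0) = 54*0 = 0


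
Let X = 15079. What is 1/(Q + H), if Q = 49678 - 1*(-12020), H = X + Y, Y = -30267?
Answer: 1/46510 ≈ 2.1501e-5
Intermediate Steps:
H = -15188 (H = 15079 - 30267 = -15188)
Q = 61698 (Q = 49678 + 12020 = 61698)
1/(Q + H) = 1/(61698 - 15188) = 1/46510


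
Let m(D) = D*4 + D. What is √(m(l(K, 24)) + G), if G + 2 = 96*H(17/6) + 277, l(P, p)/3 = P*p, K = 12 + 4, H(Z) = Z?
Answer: √6307 ≈ 79.417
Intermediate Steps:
K = 16
l(P, p) = 3*P*p (l(P, p) = 3*(P*p) = 3*P*p)
m(D) = 5*D (m(D) = 4*D + D = 5*D)
G = 547 (G = -2 + (96*(17/6) + 277) = -2 + (272 + 277) = -2 + 549 = 547)
√(m(l(K, 24)) + G) = √(5*(3*16*24) + 547) = √(5*1152 + 547) = √(5760 + 547) = √6307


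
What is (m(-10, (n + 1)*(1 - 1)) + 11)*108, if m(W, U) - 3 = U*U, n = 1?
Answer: 1512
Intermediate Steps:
m(W, U) = 3 + U² (m(W, U) = 3 + U*U = 3 + U²)
(m(-10, (n + 1)*(1 - 1)) + 11)*108 = ((3 + ((1 + 1)*(1 - 1))²) + 11)*108 = ((3 + (2*0)²) + 11)*108 = ((3 + 0²) + 11)*108 = ((3 + 0) + 11)*108 = (3 + 11)*108 = 14*108 = 1512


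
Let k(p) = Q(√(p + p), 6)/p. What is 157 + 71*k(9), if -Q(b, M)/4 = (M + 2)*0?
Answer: 157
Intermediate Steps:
Q(b, M) = 0 (Q(b, M) = -4*(M + 2)*0 = -4*(2 + M)*0 = -4*0 = 0)
k(p) = 0 (k(p) = 0/p = 0)
157 + 71*k(9) = 157 + 71*0 = 157 + 0 = 157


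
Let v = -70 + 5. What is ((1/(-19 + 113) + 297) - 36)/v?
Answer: -4907/1222 ≈ -4.0155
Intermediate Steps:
v = -65
((1/(-19 + 113) + 297) - 36)/v = ((1/(-19 + 113) + 297) - 36)/(-65) = ((1/94 + 297) - 36)*(-1/65) = (27919/94 - 36)*(-1/65) = (24535/94)*(-1/65) = -4907/1222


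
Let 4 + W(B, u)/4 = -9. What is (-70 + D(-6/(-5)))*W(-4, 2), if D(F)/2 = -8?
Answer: 4472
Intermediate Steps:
W(B, u) = -52 (W(B, u) = -16 + 4*(-9) = -16 - 36 = -52)
D(F) = -16 (D(F) = 2*(-8) = -16)
(-70 + D(-6/(-5)))*W(-4, 2) = (-70 - 16)*(-52) = -86*(-52) = 4472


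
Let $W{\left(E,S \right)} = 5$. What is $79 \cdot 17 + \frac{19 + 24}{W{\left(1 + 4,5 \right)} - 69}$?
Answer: $\frac{85909}{64} \approx 1342.3$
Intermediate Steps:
$79 \cdot 17 + \frac{19 + 24}{W{\left(1 + 4,5 \right)} - 69} = 79 \cdot 17 + \frac{19 + 24}{5 - 69} = 1343 + \frac{43}{-64} = 1343 + 43 \left(- \frac{1}{64}\right) = 1343 - \frac{43}{64} = \frac{85909}{64}$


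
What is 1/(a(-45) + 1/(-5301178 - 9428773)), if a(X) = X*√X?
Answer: 14729951*I/(-I + 1988543385*√5) ≈ -7.4501e-13 + 0.0033127*I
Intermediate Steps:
a(X) = X^(3/2)
1/(a(-45) + 1/(-5301178 - 9428773)) = 1/((-45)^(3/2) + 1/(-5301178 - 9428773)) = 1/(-135*I*√5 + 1/(-14729951)) = 1/(-135*I*√5 - 1/14729951) = 1/(-1/14729951 - 135*I*√5)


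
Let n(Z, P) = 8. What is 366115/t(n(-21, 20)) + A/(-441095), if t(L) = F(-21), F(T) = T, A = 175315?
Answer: -32299035508/1852599 ≈ -17434.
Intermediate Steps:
t(L) = -21
366115/t(n(-21, 20)) + A/(-441095) = 366115/(-21) + 175315/(-441095) = 366115*(-1/21) + 175315*(-1/441095) = -366115/21 - 35063/88219 = -32299035508/1852599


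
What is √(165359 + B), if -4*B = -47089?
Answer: 15*√3149/2 ≈ 420.87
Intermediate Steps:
B = 47089/4 (B = -¼*(-47089) = 47089/4 ≈ 11772.)
√(165359 + B) = √(165359 + 47089/4) = √(708525/4) = 15*√3149/2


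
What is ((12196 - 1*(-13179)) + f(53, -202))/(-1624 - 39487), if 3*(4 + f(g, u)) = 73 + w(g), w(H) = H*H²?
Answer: -75021/41111 ≈ -1.8248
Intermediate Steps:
w(H) = H³
f(g, u) = 61/3 + g³/3 (f(g, u) = -4 + (73 + g³)/3 = -4 + (73/3 + g³/3) = 61/3 + g³/3)
((12196 - 1*(-13179)) + f(53, -202))/(-1624 - 39487) = ((12196 - 1*(-13179)) + (61/3 + (⅓)*53³))/(-1624 - 39487) = ((12196 + 13179) + (61/3 + (⅓)*148877))/(-41111) = (25375 + (61/3 + 148877/3))*(-1/41111) = (25375 + 49646)*(-1/41111) = 75021*(-1/41111) = -75021/41111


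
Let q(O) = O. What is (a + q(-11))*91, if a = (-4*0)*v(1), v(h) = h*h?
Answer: -1001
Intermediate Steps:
v(h) = h²
a = 0 (a = -4*0*1² = 0*1 = 0)
(a + q(-11))*91 = (0 - 11)*91 = -11*91 = -1001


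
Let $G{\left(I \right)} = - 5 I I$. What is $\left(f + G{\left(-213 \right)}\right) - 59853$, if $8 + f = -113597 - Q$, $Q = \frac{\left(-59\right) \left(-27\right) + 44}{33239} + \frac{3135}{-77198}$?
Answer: $- \frac{93379204019857}{233271302} \approx -4.003 \cdot 10^{5}$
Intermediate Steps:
$G{\left(I \right)} = - 5 I^{2}$
$Q = \frac{2015351}{233271302}$ ($Q = \left(1593 + 44\right) \frac{1}{33239} + 3135 \left(- \frac{1}{77198}\right) = 1637 \cdot \frac{1}{33239} - \frac{285}{7018} = \frac{1637}{33239} - \frac{285}{7018} = \frac{2015351}{233271302} \approx 0.0086395$)
$f = - \frac{26500788279061}{233271302}$ ($f = -8 - \frac{26498922108645}{233271302} = - \frac{26500788279061}{233271302} \approx -1.1361 \cdot 10^{5}$)
$\left(f + G{\left(-213 \right)}\right) - 59853 = \left(- \frac{26500788279061}{233271302} - 5 \left(-213\right)^{2}\right) - 59853 = \left(- \frac{26500788279061}{233271302} - 226845\right) + \left(-70961 + 11108\right) = \left(- \frac{26500788279061}{233271302} - 226845\right) - 59853 = - \frac{79417216781251}{233271302} - 59853 = - \frac{93379204019857}{233271302}$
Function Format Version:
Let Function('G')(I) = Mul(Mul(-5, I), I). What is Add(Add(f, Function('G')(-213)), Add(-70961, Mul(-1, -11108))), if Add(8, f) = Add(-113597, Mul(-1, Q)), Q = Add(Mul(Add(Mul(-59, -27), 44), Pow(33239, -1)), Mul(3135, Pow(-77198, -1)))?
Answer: Rational(-93379204019857, 233271302) ≈ -4.0030e+5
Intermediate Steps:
Function('G')(I) = Mul(-5, Pow(I, 2))
Q = Rational(2015351, 233271302) (Q = Add(Mul(Add(1593, 44), Rational(1, 33239)), Mul(3135, Rational(-1, 77198))) = Add(Mul(1637, Rational(1, 33239)), Rational(-285, 7018)) = Add(Rational(1637, 33239), Rational(-285, 7018)) = Rational(2015351, 233271302) ≈ 0.0086395)
f = Rational(-26500788279061, 233271302) (f = Add(-8, Add(-113597, Mul(-1, Rational(2015351, 233271302)))) = Add(-8, Add(-113597, Rational(-2015351, 233271302))) = Add(-8, Rational(-26498922108645, 233271302)) = Rational(-26500788279061, 233271302) ≈ -1.1361e+5)
Add(Add(f, Function('G')(-213)), Add(-70961, Mul(-1, -11108))) = Add(Add(Rational(-26500788279061, 233271302), Mul(-5, Pow(-213, 2))), Add(-70961, Mul(-1, -11108))) = Add(Add(Rational(-26500788279061, 233271302), Mul(-5, 45369)), Add(-70961, 11108)) = Add(Add(Rational(-26500788279061, 233271302), -226845), -59853) = Add(Rational(-79417216781251, 233271302), -59853) = Rational(-93379204019857, 233271302)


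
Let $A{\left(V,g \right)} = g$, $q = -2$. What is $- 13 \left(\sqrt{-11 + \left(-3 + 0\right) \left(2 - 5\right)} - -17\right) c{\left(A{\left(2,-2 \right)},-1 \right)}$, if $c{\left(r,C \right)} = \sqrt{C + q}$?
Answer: $13 \sqrt{6} - 221 i \sqrt{3} \approx 31.843 - 382.78 i$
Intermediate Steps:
$c{\left(r,C \right)} = \sqrt{-2 + C}$ ($c{\left(r,C \right)} = \sqrt{C - 2} = \sqrt{-2 + C}$)
$- 13 \left(\sqrt{-11 + \left(-3 + 0\right) \left(2 - 5\right)} - -17\right) c{\left(A{\left(2,-2 \right)},-1 \right)} = - 13 \left(\sqrt{-11 + \left(-3 + 0\right) \left(2 - 5\right)} - -17\right) \sqrt{-2 - 1} = - 13 \left(\sqrt{-11 - -9} + 17\right) \sqrt{-3} = - 13 \left(\sqrt{-11 + 9} + 17\right) i \sqrt{3} = - 13 \left(\sqrt{-2} + 17\right) i \sqrt{3} = - 13 \left(i \sqrt{2} + 17\right) i \sqrt{3} = - 13 \left(17 + i \sqrt{2}\right) i \sqrt{3} = \left(-221 - 13 i \sqrt{2}\right) i \sqrt{3} = i \sqrt{3} \left(-221 - 13 i \sqrt{2}\right)$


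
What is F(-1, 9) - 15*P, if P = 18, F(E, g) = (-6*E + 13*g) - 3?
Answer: -150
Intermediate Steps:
F(E, g) = -3 - 6*E + 13*g
F(-1, 9) - 15*P = (-3 - 6*(-1) + 13*9) - 15*18 = (-3 + 6 + 117) - 270 = 120 - 270 = -150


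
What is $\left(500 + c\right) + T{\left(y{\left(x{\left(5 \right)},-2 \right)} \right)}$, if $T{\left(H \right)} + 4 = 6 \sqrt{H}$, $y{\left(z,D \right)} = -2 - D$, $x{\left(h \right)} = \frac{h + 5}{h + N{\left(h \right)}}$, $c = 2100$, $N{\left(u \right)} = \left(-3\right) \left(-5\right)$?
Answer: $2596$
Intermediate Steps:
$N{\left(u \right)} = 15$
$x{\left(h \right)} = \frac{5 + h}{15 + h}$ ($x{\left(h \right)} = \frac{h + 5}{h + 15} = \frac{5 + h}{15 + h}$)
$T{\left(H \right)} = -4 + 6 \sqrt{H}$
$\left(500 + c\right) + T{\left(y{\left(x{\left(5 \right)},-2 \right)} \right)} = \left(500 + 2100\right) - \left(4 - 6 \sqrt{-2 - -2}\right) = 2600 - \left(4 - 6 \sqrt{-2 + 2}\right) = 2600 - \left(4 - 6 \sqrt{0}\right) = 2600 + \left(-4 + 6 \cdot 0\right) = 2600 + \left(-4 + 0\right) = 2600 - 4 = 2596$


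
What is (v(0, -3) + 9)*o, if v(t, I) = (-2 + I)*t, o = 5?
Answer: 45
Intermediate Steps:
v(t, I) = t*(-2 + I)
(v(0, -3) + 9)*o = (0*(-2 - 3) + 9)*5 = (0*(-5) + 9)*5 = (0 + 9)*5 = 9*5 = 45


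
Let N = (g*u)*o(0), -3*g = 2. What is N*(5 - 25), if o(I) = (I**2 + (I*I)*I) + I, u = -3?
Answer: 0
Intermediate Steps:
g = -2/3 (g = -1/3*2 = -2/3 ≈ -0.66667)
o(I) = I + I**2 + I**3 (o(I) = (I**2 + I**2*I) + I = (I**2 + I**3) + I = I + I**2 + I**3)
N = 0 (N = (-2/3*(-3))*(0*(1 + 0 + 0**2)) = 2*(0*(1 + 0 + 0)) = 2*(0*1) = 2*0 = 0)
N*(5 - 25) = 0*(5 - 25) = 0*(-20) = 0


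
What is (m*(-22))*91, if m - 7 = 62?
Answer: -138138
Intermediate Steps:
m = 69 (m = 7 + 62 = 69)
(m*(-22))*91 = (69*(-22))*91 = -1518*91 = -138138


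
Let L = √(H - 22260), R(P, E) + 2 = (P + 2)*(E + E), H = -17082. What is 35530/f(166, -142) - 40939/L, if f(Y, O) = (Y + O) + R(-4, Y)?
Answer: -17765/321 + 40939*I*√39342/39342 ≈ -55.343 + 206.4*I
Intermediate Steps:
R(P, E) = -2 + 2*E*(2 + P) (R(P, E) = -2 + (P + 2)*(E + E) = -2 + (2 + P)*(2*E) = -2 + 2*E*(2 + P))
L = I*√39342 (L = √(-17082 - 22260) = √(-39342) = I*√39342 ≈ 198.35*I)
f(Y, O) = -2 + O - 3*Y (f(Y, O) = (Y + O) + (-2 + 4*Y + 2*Y*(-4)) = (O + Y) + (-2 + 4*Y - 8*Y) = (O + Y) + (-2 - 4*Y) = -2 + O - 3*Y)
35530/f(166, -142) - 40939/L = 35530/(-2 - 142 - 3*166) - 40939*(-I*√39342/39342) = 35530/(-2 - 142 - 498) - (-40939)*I*√39342/39342 = 35530/(-642) + 40939*I*√39342/39342 = 35530*(-1/642) + 40939*I*√39342/39342 = -17765/321 + 40939*I*√39342/39342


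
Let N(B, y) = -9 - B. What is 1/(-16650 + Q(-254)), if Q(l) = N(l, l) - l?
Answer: -1/16151 ≈ -6.1916e-5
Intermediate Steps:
Q(l) = -9 - 2*l (Q(l) = (-9 - l) - l = -9 - 2*l)
1/(-16650 + Q(-254)) = 1/(-16650 + (-9 - 2*(-254))) = 1/(-16650 + (-9 + 508)) = 1/(-16650 + 499) = 1/(-16151) = -1/16151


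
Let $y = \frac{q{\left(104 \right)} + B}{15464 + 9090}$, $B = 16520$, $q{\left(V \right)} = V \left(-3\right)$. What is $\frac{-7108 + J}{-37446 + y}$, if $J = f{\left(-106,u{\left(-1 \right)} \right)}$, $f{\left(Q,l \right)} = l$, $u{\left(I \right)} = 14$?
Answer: $\frac{43546519}{229858219} \approx 0.18945$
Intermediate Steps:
$q{\left(V \right)} = - 3 V$
$J = 14$
$y = \frac{8104}{12277}$ ($y = \frac{\left(-3\right) 104 + 16520}{15464 + 9090} = \frac{-312 + 16520}{24554} = 16208 \cdot \frac{1}{24554} = \frac{8104}{12277} \approx 0.6601$)
$\frac{-7108 + J}{-37446 + y} = \frac{-7108 + 14}{-37446 + \frac{8104}{12277}} = - \frac{7094}{- \frac{459716438}{12277}} = \left(-7094\right) \left(- \frac{12277}{459716438}\right) = \frac{43546519}{229858219}$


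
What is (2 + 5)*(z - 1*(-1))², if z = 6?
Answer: 343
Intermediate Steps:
(2 + 5)*(z - 1*(-1))² = (2 + 5)*(6 - 1*(-1))² = 7*(6 + 1)² = 7*7² = 7*49 = 343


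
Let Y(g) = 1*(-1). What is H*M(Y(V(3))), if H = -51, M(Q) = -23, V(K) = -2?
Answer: 1173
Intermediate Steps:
Y(g) = -1
H*M(Y(V(3))) = -51*(-23) = 1173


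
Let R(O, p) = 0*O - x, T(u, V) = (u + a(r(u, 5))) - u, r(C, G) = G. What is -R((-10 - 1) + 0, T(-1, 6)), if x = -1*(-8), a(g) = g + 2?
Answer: 8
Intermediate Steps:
a(g) = 2 + g
x = 8
T(u, V) = 7 (T(u, V) = (u + (2 + 5)) - u = (u + 7) - u = (7 + u) - u = 7)
R(O, p) = -8 (R(O, p) = 0*O - 1*8 = 0 - 8 = -8)
-R((-10 - 1) + 0, T(-1, 6)) = -1*(-8) = 8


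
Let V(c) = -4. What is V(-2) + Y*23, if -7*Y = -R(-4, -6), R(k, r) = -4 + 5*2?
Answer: 110/7 ≈ 15.714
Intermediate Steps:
R(k, r) = 6 (R(k, r) = -4 + 10 = 6)
Y = 6/7 (Y = -(-1)*6/7 = -1/7*(-6) = 6/7 ≈ 0.85714)
V(-2) + Y*23 = -4 + (6/7)*23 = -4 + 138/7 = 110/7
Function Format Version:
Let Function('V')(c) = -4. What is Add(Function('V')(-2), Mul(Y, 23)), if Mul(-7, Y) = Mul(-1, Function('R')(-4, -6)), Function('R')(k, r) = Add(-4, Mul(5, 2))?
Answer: Rational(110, 7) ≈ 15.714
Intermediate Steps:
Function('R')(k, r) = 6 (Function('R')(k, r) = Add(-4, 10) = 6)
Y = Rational(6, 7) (Y = Mul(Rational(-1, 7), Mul(-1, 6)) = Mul(Rational(-1, 7), -6) = Rational(6, 7) ≈ 0.85714)
Add(Function('V')(-2), Mul(Y, 23)) = Add(-4, Mul(Rational(6, 7), 23)) = Add(-4, Rational(138, 7)) = Rational(110, 7)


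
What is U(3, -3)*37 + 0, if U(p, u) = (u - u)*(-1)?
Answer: 0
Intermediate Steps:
U(p, u) = 0 (U(p, u) = 0*(-1) = 0)
U(3, -3)*37 + 0 = 0*37 + 0 = 0 + 0 = 0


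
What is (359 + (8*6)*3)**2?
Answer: 253009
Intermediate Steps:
(359 + (8*6)*3)**2 = (359 + 48*3)**2 = (359 + 144)**2 = 503**2 = 253009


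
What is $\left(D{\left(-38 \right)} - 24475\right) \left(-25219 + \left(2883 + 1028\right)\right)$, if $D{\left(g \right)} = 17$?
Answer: $521151064$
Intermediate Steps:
$\left(D{\left(-38 \right)} - 24475\right) \left(-25219 + \left(2883 + 1028\right)\right) = \left(17 - 24475\right) \left(-25219 + \left(2883 + 1028\right)\right) = - 24458 \left(-25219 + 3911\right) = \left(-24458\right) \left(-21308\right) = 521151064$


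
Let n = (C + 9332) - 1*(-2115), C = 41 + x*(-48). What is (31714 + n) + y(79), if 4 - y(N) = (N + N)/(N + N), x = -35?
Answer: 44885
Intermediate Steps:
C = 1721 (C = 41 - 35*(-48) = 41 + 1680 = 1721)
y(N) = 3 (y(N) = 4 - (N + N)/(N + N) = 4 - 2*N/(2*N) = 4 - 2*N*1/(2*N) = 4 - 1*1 = 4 - 1 = 3)
n = 13168 (n = (1721 + 9332) - 1*(-2115) = 11053 + 2115 = 13168)
(31714 + n) + y(79) = (31714 + 13168) + 3 = 44882 + 3 = 44885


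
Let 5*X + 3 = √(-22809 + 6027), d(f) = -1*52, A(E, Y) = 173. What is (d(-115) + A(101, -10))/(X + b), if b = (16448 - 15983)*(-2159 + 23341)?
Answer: 9931709645/808459994316797 - 605*I*√16782/2425379982950391 ≈ 1.2285e-5 - 3.2314e-11*I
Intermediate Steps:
d(f) = -52
X = -⅗ + I*√16782/5 (X = -⅗ + √(-22809 + 6027)/5 = -⅗ + √(-16782)/5 = -⅗ + (I*√16782)/5 = -⅗ + I*√16782/5 ≈ -0.6 + 25.909*I)
b = 9849630 (b = 465*21182 = 9849630)
(d(-115) + A(101, -10))/(X + b) = (-52 + 173)/((-⅗ + I*√16782/5) + 9849630) = 121/(49248147/5 + I*√16782/5)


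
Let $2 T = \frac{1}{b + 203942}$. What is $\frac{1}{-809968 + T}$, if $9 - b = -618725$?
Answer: $- \frac{1645352}{1332682468735} \approx -1.2346 \cdot 10^{-6}$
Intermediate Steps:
$b = 618734$ ($b = 9 - -618725 = 9 + 618725 = 618734$)
$T = \frac{1}{1645352}$ ($T = \frac{1}{2 \left(618734 + 203942\right)} = \frac{1}{2 \cdot 822676} = \frac{1}{2} \cdot \frac{1}{822676} = \frac{1}{1645352} \approx 6.0777 \cdot 10^{-7}$)
$\frac{1}{-809968 + T} = \frac{1}{-809968 + \frac{1}{1645352}} = \frac{1}{- \frac{1332682468735}{1645352}} = - \frac{1645352}{1332682468735}$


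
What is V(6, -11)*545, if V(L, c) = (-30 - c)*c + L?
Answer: 117175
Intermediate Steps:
V(L, c) = L + c*(-30 - c) (V(L, c) = c*(-30 - c) + L = L + c*(-30 - c))
V(6, -11)*545 = (6 - 1*(-11)² - 30*(-11))*545 = (6 - 1*121 + 330)*545 = (6 - 121 + 330)*545 = 215*545 = 117175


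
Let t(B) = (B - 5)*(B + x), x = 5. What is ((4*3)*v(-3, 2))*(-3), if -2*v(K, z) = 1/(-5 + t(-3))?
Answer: -6/7 ≈ -0.85714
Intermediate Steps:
t(B) = (-5 + B)*(5 + B) (t(B) = (B - 5)*(B + 5) = (-5 + B)*(5 + B))
v(K, z) = 1/42 (v(K, z) = -1/(2*(-5 + (-25 + (-3)²))) = -1/(2*(-5 + (-25 + 9))) = -1/(2*(-5 - 16)) = -½/(-21) = -½*(-1/21) = 1/42)
((4*3)*v(-3, 2))*(-3) = ((4*3)*(1/42))*(-3) = (12*(1/42))*(-3) = (2/7)*(-3) = -6/7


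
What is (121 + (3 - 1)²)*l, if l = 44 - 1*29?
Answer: 1875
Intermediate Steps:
l = 15 (l = 44 - 29 = 15)
(121 + (3 - 1)²)*l = (121 + (3 - 1)²)*15 = (121 + 2²)*15 = (121 + 4)*15 = 125*15 = 1875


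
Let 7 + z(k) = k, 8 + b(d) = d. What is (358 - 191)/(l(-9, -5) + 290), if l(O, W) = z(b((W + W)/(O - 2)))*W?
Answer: 1837/3965 ≈ 0.46330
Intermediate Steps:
b(d) = -8 + d
z(k) = -7 + k
l(O, W) = W*(-15 + 2*W/(-2 + O)) (l(O, W) = (-7 + (-8 + (W + W)/(O - 2)))*W = (-7 + (-8 + (2*W)/(-2 + O)))*W = (-7 + (-8 + 2*W/(-2 + O)))*W = (-15 + 2*W/(-2 + O))*W = W*(-15 + 2*W/(-2 + O)))
(358 - 191)/(l(-9, -5) + 290) = (358 - 191)/(-5*(30 - 15*(-9) + 2*(-5))/(-2 - 9) + 290) = 167/(-5*(30 + 135 - 10)/(-11) + 290) = 167/(-5*(-1/11)*155 + 290) = 167/(775/11 + 290) = 167/(3965/11) = 167*(11/3965) = 1837/3965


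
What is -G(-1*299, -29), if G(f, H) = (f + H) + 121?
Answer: 207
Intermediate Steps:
G(f, H) = 121 + H + f (G(f, H) = (H + f) + 121 = 121 + H + f)
-G(-1*299, -29) = -(121 - 29 - 1*299) = -(121 - 29 - 299) = -1*(-207) = 207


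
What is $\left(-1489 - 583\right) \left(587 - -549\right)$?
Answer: $-2353792$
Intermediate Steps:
$\left(-1489 - 583\right) \left(587 - -549\right) = - 2072 \left(587 + 549\right) = \left(-2072\right) 1136 = -2353792$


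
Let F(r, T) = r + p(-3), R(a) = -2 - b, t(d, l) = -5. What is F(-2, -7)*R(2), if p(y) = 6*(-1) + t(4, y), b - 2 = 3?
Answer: 91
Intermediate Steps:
b = 5 (b = 2 + 3 = 5)
R(a) = -7 (R(a) = -2 - 1*5 = -2 - 5 = -7)
p(y) = -11 (p(y) = 6*(-1) - 5 = -6 - 5 = -11)
F(r, T) = -11 + r (F(r, T) = r - 11 = -11 + r)
F(-2, -7)*R(2) = (-11 - 2)*(-7) = -13*(-7) = 91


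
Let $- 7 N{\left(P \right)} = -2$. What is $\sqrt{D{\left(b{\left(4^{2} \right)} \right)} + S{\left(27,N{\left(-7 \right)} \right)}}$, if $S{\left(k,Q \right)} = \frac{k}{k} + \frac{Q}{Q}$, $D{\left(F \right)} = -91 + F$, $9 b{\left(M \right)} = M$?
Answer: $\frac{i \sqrt{785}}{3} \approx 9.3393 i$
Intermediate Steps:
$b{\left(M \right)} = \frac{M}{9}$
$N{\left(P \right)} = \frac{2}{7}$ ($N{\left(P \right)} = \left(- \frac{1}{7}\right) \left(-2\right) = \frac{2}{7}$)
$S{\left(k,Q \right)} = 2$ ($S{\left(k,Q \right)} = 1 + 1 = 2$)
$\sqrt{D{\left(b{\left(4^{2} \right)} \right)} + S{\left(27,N{\left(-7 \right)} \right)}} = \sqrt{\left(-91 + \frac{4^{2}}{9}\right) + 2} = \sqrt{\left(-91 + \frac{1}{9} \cdot 16\right) + 2} = \sqrt{\left(-91 + \frac{16}{9}\right) + 2} = \sqrt{- \frac{803}{9} + 2} = \sqrt{- \frac{785}{9}} = \frac{i \sqrt{785}}{3}$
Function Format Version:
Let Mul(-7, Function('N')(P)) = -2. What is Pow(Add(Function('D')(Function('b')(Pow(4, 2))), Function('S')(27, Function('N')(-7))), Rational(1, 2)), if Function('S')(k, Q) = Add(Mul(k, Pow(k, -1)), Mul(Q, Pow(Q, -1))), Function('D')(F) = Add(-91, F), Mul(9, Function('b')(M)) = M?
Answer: Mul(Rational(1, 3), I, Pow(785, Rational(1, 2))) ≈ Mul(9.3393, I)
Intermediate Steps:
Function('b')(M) = Mul(Rational(1, 9), M)
Function('N')(P) = Rational(2, 7) (Function('N')(P) = Mul(Rational(-1, 7), -2) = Rational(2, 7))
Function('S')(k, Q) = 2 (Function('S')(k, Q) = Add(1, 1) = 2)
Pow(Add(Function('D')(Function('b')(Pow(4, 2))), Function('S')(27, Function('N')(-7))), Rational(1, 2)) = Pow(Add(Add(-91, Mul(Rational(1, 9), Pow(4, 2))), 2), Rational(1, 2)) = Pow(Add(Add(-91, Mul(Rational(1, 9), 16)), 2), Rational(1, 2)) = Pow(Add(Add(-91, Rational(16, 9)), 2), Rational(1, 2)) = Pow(Add(Rational(-803, 9), 2), Rational(1, 2)) = Pow(Rational(-785, 9), Rational(1, 2)) = Mul(Rational(1, 3), I, Pow(785, Rational(1, 2)))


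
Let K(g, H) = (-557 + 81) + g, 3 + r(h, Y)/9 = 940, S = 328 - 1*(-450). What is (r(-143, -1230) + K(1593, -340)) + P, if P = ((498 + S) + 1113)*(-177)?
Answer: -413303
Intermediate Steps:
S = 778 (S = 328 + 450 = 778)
r(h, Y) = 8433 (r(h, Y) = -27 + 9*940 = -27 + 8460 = 8433)
K(g, H) = -476 + g
P = -422853 (P = ((498 + 778) + 1113)*(-177) = (1276 + 1113)*(-177) = 2389*(-177) = -422853)
(r(-143, -1230) + K(1593, -340)) + P = (8433 + (-476 + 1593)) - 422853 = (8433 + 1117) - 422853 = 9550 - 422853 = -413303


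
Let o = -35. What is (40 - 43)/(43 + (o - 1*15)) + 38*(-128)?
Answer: -34045/7 ≈ -4863.6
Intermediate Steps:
(40 - 43)/(43 + (o - 1*15)) + 38*(-128) = (40 - 43)/(43 + (-35 - 1*15)) + 38*(-128) = -3/(43 + (-35 - 15)) - 4864 = -3/(43 - 50) - 4864 = -3/(-7) - 4864 = -3*(-⅐) - 4864 = 3/7 - 4864 = -34045/7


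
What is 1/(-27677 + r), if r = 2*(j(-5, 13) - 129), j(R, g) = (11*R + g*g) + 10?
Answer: -1/27687 ≈ -3.6118e-5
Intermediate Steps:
j(R, g) = 10 + g**2 + 11*R (j(R, g) = (11*R + g**2) + 10 = (g**2 + 11*R) + 10 = 10 + g**2 + 11*R)
r = -10 (r = 2*((10 + 13**2 + 11*(-5)) - 129) = 2*((10 + 169 - 55) - 129) = 2*(124 - 129) = 2*(-5) = -10)
1/(-27677 + r) = 1/(-27677 - 10) = 1/(-27687) = -1/27687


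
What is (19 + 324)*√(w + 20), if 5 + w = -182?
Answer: 343*I*√167 ≈ 4432.5*I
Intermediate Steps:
w = -187 (w = -5 - 182 = -187)
(19 + 324)*√(w + 20) = (19 + 324)*√(-187 + 20) = 343*√(-167) = 343*(I*√167) = 343*I*√167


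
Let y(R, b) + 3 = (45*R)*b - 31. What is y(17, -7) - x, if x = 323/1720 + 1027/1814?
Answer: -8408231741/1560040 ≈ -5389.8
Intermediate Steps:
y(R, b) = -34 + 45*R*b (y(R, b) = -3 + ((45*R)*b - 31) = -3 + (45*R*b - 31) = -3 + (-31 + 45*R*b) = -34 + 45*R*b)
x = 1176181/1560040 (x = 323*(1/1720) + 1027*(1/1814) = 323/1720 + 1027/1814 = 1176181/1560040 ≈ 0.75394)
y(17, -7) - x = (-34 + 45*17*(-7)) - 1*1176181/1560040 = (-34 - 5355) - 1176181/1560040 = -5389 - 1176181/1560040 = -8408231741/1560040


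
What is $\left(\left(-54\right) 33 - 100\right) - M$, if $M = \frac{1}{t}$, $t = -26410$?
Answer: $- \frac{49703619}{26410} \approx -1882.0$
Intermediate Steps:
$M = - \frac{1}{26410}$ ($M = \frac{1}{-26410} = - \frac{1}{26410} \approx -3.7864 \cdot 10^{-5}$)
$\left(\left(-54\right) 33 - 100\right) - M = \left(\left(-54\right) 33 - 100\right) - - \frac{1}{26410} = \left(-1782 - 100\right) + \frac{1}{26410} = -1882 + \frac{1}{26410} = - \frac{49703619}{26410}$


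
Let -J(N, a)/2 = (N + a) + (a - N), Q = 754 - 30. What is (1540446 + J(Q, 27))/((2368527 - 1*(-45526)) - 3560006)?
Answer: -1540338/1145953 ≈ -1.3442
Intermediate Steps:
Q = 724
J(N, a) = -4*a (J(N, a) = -2*((N + a) + (a - N)) = -4*a)
(1540446 + J(Q, 27))/((2368527 - 1*(-45526)) - 3560006) = (1540446 - 4*27)/((2368527 - 1*(-45526)) - 3560006) = (1540446 - 108)/((2368527 + 45526) - 3560006) = 1540338/(2414053 - 3560006) = 1540338/(-1145953) = 1540338*(-1/1145953) = -1540338/1145953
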